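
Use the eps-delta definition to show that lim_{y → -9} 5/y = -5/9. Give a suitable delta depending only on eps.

delta = min(9/2, (81/10)eps)

Suppose eps > 0. We seek delta > 0 such that 0 < |y + 9| < delta implies |5/y + 5/9| < eps.
|5/y + 5/9| = 5·|-9 − y|/(9·|y|) = 5|y + 9|/(9|y|).
Restrict delta ≤ 9/2. Then |y + 9| < 9/2 gives |y| > 9/2, so 9|y| > 81/2.
Then |5/y + 5/9| < 5|y + 9|/(81/2), which is < eps when |y + 9| < (81/10)eps.
Take delta = min(9/2, (81/10)eps). Then 0 < |y + 9| < delta gives both |y + 9| < 9/2 and |y + 9| < (81/10)eps, so |5/y + 5/9| < eps.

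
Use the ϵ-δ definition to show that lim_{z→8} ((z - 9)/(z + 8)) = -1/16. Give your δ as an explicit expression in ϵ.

Fix ϵ > 0. We want δ > 0 with 0 < |z − 8| < δ ⇒ |(z - 9)/(z + 8) + 1/16| < ϵ.
Combining over a common denominator, (z - 9)/(z + 8) + 1/16 = [(z - 9)·16 − (-1)·(z + 8)] / [16·(z + 8)] = 17(z − 8) / (16(z + 8)).
So |(z - 9)/(z + 8) + 1/16| = 17|z − 8| / (16·|z + 8|).
Restrict δ ≤ 8. Then |z − 8| < 8 gives |z + 8| = |(z − 8) + 16| ≥ 16 − 8 = 8.
Hence |(z - 9)/(z + 8) + 1/16| < 17|z − 8|/(16·8) = (17/128)|z − 8|, which is < ϵ once |z − 8| < (128/17)ϵ.
Take δ = min(8, (128/17)ϵ). Then 0 < |z − 8| < δ forces both bounds, so |(z - 9)/(z + 8) + 1/16| < ϵ.

δ = min(8, (128/17)ϵ)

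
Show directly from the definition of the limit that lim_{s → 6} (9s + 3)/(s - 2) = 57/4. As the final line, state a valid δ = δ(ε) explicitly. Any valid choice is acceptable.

Let ε > 0 be given. We want δ > 0 with 0 < |s − 6| < δ ⇒ |(9s + 3)/(s - 2) − (57/4)| < ε.
Combining over a common denominator, (9s + 3)/(s - 2) − (57/4) = [(9s + 3)·4 − 57·(s - 2)] / [4·(s - 2)] = -21(s − 6) / (4(s - 2)).
So |(9s + 3)/(s - 2) − (57/4)| = 21|s − 6| / (4·|s − 2|).
Require δ ≤ 2, so |s − 2| ≥ |4| − |s − 6| > 4 − 2 = 2.
Hence |(9s + 3)/(s - 2) − (57/4)| < 21|s − 6|/(4·2) = (21/8)|s − 6|, which is < ε once |s − 6| < (8/21)ε.
Take δ = min(2, (8/21)ε). Then 0 < |s − 6| < δ forces both bounds, so |(9s + 3)/(s - 2) − (57/4)| < ε.

δ = min(2, (8/21)ε)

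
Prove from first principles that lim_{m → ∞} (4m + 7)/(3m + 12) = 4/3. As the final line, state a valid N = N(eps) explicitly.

Fix eps > 0. For m ≥ 1, |(4m + 7)/(3m + 12) − (4/3)| = |-27|/(3(3m + 12)) = 27/(3(3m + 12)).
Since 3m + 12 ≥ 3m for m ≥ 1, this is ≤ 27/(3·3m) = 3/m.
So |(4m + 7)/(3m + 12) − (4/3)| < eps whenever m > 3/eps.
Take N = 3/eps. If m > N then |(4m + 7)/(3m + 12) − (4/3)| ≤ 3/m < eps.

N = 3/eps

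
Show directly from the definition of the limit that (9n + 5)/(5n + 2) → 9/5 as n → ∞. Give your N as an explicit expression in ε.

Suppose ε > 0. For n ≥ 1, |(9n + 5)/(5n + 2) − (9/5)| = |7|/(5(5n + 2)) = 7/(5(5n + 2)).
Since 5n + 2 ≥ 5n for n ≥ 1, this is ≤ 7/(5·5n) = (7/25)/n.
So |(9n + 5)/(5n + 2) − (9/5)| < ε whenever n > (7/25)/ε.
Take N = (7/25)/ε. If n > N then |(9n + 5)/(5n + 2) − (9/5)| ≤ (7/25)/n < ε.

N = (7/25)/ε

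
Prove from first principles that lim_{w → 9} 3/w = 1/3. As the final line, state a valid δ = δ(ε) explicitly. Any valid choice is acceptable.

δ = min(9/2, (27/2)ε)

Suppose ε > 0. We seek δ > 0 such that 0 < |w − 9| < δ implies |3/w − (1/3)| < ε.
|3/w − (1/3)| = 3·|9 − w|/(9·|w|) = 3|w − 9|/(9|w|).
Require δ ≤ 9/2 so that |w| > 9 − 9/2 = 9/2, hence 9|w| > 81/2.
Then |3/w − (1/3)| < 3|w − 9|/(81/2), which is < ε when |w − 9| < (27/2)ε.
Take δ = min(9/2, (27/2)ε). Then 0 < |w − 9| < δ gives both |w − 9| < 9/2 and |w − 9| < (27/2)ε, so |3/w − (1/3)| < ε.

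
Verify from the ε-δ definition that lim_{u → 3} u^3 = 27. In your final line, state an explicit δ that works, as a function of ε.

δ = min(2, ε/49)

Fix ε > 0. We seek δ > 0 with 0 < |u − 3| < δ ⇒ |u^3 − 27| < ε.
Factor: u^3 − 27 = (u − 3)(u^2 + 3u + 9), so |u^3 − 27| = |u − 3|·|u^2 + 3u + 9|.
Impose δ ≤ 2 so that |u| < 5; then |u^2 + 3u + 9| ≤ 49.
Hence |u^3 − 27| ≤ 49|u − 3|, which is < ε once |u − 3| < ε/49.
Take δ = min(2, ε/49). If 0 < |u − 3| < δ then both bounds hold and |u^3 − 27| ≤ 49|u − 3| < 49·(ε/49) = ε.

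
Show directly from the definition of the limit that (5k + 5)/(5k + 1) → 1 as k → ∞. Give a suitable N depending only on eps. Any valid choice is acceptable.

Let eps > 0 be given. For k ≥ 1, |(5k + 5)/(5k + 1) − 1| = |20|/(5(5k + 1)) = 20/(5(5k + 1)).
Since 5k + 1 ≥ 5k for k ≥ 1, this is ≤ 20/(5·5k) = (4/5)/k.
So |(5k + 5)/(5k + 1) − 1| < eps whenever k > (4/5)/eps.
Take N = (4/5)/eps. If k > N then |(5k + 5)/(5k + 1) − 1| ≤ (4/5)/k < eps.

N = (4/5)/eps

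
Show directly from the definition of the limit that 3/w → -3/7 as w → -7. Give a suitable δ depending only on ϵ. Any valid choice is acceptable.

Let ϵ > 0. We seek δ > 0 such that 0 < |w + 7| < δ implies |3/w + 3/7| < ϵ.
|3/w + 3/7| = 3·|-7 − w|/(7·|w|) = 3|w + 7|/(7|w|).
Restrict δ ≤ 7/2. Then |w + 7| < 7/2 gives |w| > 7/2, so 7|w| > 49/2.
Then |3/w + 3/7| < 3|w + 7|/(49/2), which is < ϵ when |w + 7| < (49/6)ϵ.
Take δ = min(7/2, (49/6)ϵ). Then 0 < |w + 7| < δ gives both |w + 7| < 7/2 and |w + 7| < (49/6)ϵ, so |3/w + 3/7| < ϵ.

δ = min(7/2, (49/6)ϵ)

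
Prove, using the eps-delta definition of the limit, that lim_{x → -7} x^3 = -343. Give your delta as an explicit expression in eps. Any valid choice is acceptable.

delta = min(1, eps/169)

Fix eps > 0. We seek delta > 0 with 0 < |x + 7| < delta ⇒ |x^3 + 343| < eps.
Factor: x^3 + 343 = (x + 7)(x^2 - 7x + 49), so |x^3 + 343| = |x + 7|·|x^2 - 7x + 49|.
Restrict delta ≤ 1. Then |x + 7| < 1 gives |x| < 8, so by the triangle inequality |x^2 - 7x + 49| ≤ 8^2 + 7·8 + 49 = 169.
Hence |x^3 + 343| ≤ 169|x + 7|, which is < eps once |x + 7| < eps/169.
Take delta = min(1, eps/169). If 0 < |x + 7| < delta then both bounds hold and |x^3 + 343| ≤ 169|x + 7| < 169·(eps/169) = eps.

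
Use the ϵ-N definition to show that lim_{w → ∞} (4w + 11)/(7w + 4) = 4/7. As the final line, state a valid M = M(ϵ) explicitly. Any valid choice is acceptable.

M = (61/49)/ϵ

Suppose ϵ > 0. We seek M > 0 such that w > M implies |(4w + 11)/(7w + 4) − (4/7)| < ϵ.
(4w + 11)/(7w + 4) − (4/7) = (7(4w + 11) − 4(7w + 4)) / (7(7w + 4)) = 61/(7(7w + 4)).
For w > 0 we have 7w + 4 > 7w, so |(4w + 11)/(7w + 4) − (4/7)| = 61/(7(7w + 4)) < 61/(7·7w) = (61/49)/w.
Thus |(4w + 11)/(7w + 4) − (4/7)| < ϵ whenever w > (61/49)/ϵ.
Take M = (61/49)/ϵ. If w > M then |(4w + 11)/(7w + 4) − (4/7)| < (61/49)/w < ϵ.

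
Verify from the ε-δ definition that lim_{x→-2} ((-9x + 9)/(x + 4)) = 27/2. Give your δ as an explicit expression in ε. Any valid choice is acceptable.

δ = min(1, (2/45)ε)

Suppose ε > 0. We want δ > 0 with 0 < |x + 2| < δ ⇒ |(-9x + 9)/(x + 4) − (27/2)| < ε.
Combining over a common denominator, (-9x + 9)/(x + 4) − (27/2) = [(-9x + 9)·2 − 27·(x + 4)] / [2·(x + 4)] = -45(x + 2) / (2(x + 4)).
So |(-9x + 9)/(x + 4) − (27/2)| = 45|x + 2| / (2·|x + 4|).
Require δ ≤ 1, so |x + 4| ≥ |2| − |x + 2| > 2 − 1 = 1.
Hence |(-9x + 9)/(x + 4) − (27/2)| < 45|x + 2|/(2·1) = (45/2)|x + 2|, which is < ε once |x + 2| < (2/45)ε.
Take δ = min(1, (2/45)ε). Then 0 < |x + 2| < δ forces both bounds, so |(-9x + 9)/(x + 4) − (27/2)| < ε.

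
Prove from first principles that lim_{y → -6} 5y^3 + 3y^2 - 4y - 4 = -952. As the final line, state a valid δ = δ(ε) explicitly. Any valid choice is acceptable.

δ = min(2, ε/694)

Fix ε > 0. We want δ > 0 such that 0 < |y + 6| < δ implies |(5y^3 + 3y^2 - 4y - 4) + 952| < ε.
(5y^3 + 3y^2 - 4y - 4) + 952 = 5y^3 + 3y^2 - 4y + 948 = (y + 6)(5y^2 - 27y + 158).
So |(5y^3 + 3y^2 - 4y - 4) + 952| = |y + 6|·|5y^2 - 27y + 158|.
Assume first that |y + 6| < 2, so |y| < 8. Then |5y^2 - 27y + 158| ≤ 5·8^2 + 27·8 + 158 = 694.
Hence |(5y^3 + 3y^2 - 4y - 4) + 952| ≤ 694|y + 6| < ε provided |y + 6| < ε/694.
Choosing δ = min(2, ε/694) ensures both conditions, hence |(5y^3 + 3y^2 - 4y - 4) + 952| < ε.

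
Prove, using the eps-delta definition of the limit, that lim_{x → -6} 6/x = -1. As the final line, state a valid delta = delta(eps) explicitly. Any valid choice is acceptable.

Fix eps > 0. We seek delta > 0 such that 0 < |x + 6| < delta implies |6/x + 1| < eps.
|6/x + 1| = 6·|-6 − x|/(6·|x|) = 6|x + 6|/(6|x|).
Restrict delta ≤ 3. Then |x + 6| < 3 gives |x| > 3, so 6|x| > 18.
Then |6/x + 1| < 6|x + 6|/18, which is < eps when |x + 6| < 3eps.
Take delta = min(3, 3eps). Then 0 < |x + 6| < delta gives both |x + 6| < 3 and |x + 6| < 3eps, so |6/x + 1| < eps.

delta = min(3, 3eps)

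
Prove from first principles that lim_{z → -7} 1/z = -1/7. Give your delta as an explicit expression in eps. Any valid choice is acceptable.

Suppose eps > 0. We seek delta > 0 such that 0 < |z + 7| < delta implies |1/z + 1/7| < eps.
|1/z + 1/7| = |-7 − z|/(7·|z|) = |z + 7|/(7|z|).
Require delta ≤ 7/2 so that |z| > 7 − 7/2 = 7/2, hence 7|z| > 49/2.
Then |1/z + 1/7| < |z + 7|/(49/2), which is < eps when |z + 7| < (49/2)eps.
Take delta = min(7/2, (49/2)eps). Then 0 < |z + 7| < delta gives both |z + 7| < 7/2 and |z + 7| < (49/2)eps, so |1/z + 1/7| < eps.

delta = min(7/2, (49/2)eps)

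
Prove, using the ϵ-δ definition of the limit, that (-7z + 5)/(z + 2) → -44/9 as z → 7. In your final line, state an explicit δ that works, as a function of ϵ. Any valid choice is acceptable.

Fix ϵ > 0. We want δ > 0 with 0 < |z − 7| < δ ⇒ |(-7z + 5)/(z + 2) + 44/9| < ϵ.
Combining over a common denominator, (-7z + 5)/(z + 2) + 44/9 = [(-7z + 5)·9 − (-44)·(z + 2)] / [9·(z + 2)] = -19(z − 7) / (9(z + 2)).
So |(-7z + 5)/(z + 2) + 44/9| = 19|z − 7| / (9·|z + 2|).
Restrict δ ≤ 9/2. Then |z − 7| < 9/2 gives |z + 2| = |(z − 7) + 9| ≥ 9 − 9/2 = 9/2.
Hence |(-7z + 5)/(z + 2) + 44/9| < 19|z − 7|/(9·(9/2)) = (38/81)|z − 7|, which is < ϵ once |z − 7| < (81/38)ϵ.
Take δ = min(9/2, (81/38)ϵ). Then 0 < |z − 7| < δ forces both bounds, so |(-7z + 5)/(z + 2) + 44/9| < ϵ.

δ = min(9/2, (81/38)ϵ)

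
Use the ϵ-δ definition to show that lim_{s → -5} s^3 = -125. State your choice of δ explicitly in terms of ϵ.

Fix ϵ > 0. We seek δ > 0 with 0 < |s + 5| < δ ⇒ |s^3 + 125| < ϵ.
Factor: s^3 + 125 = (s + 5)(s^2 - 5s + 25), so |s^3 + 125| = |s + 5|·|s^2 - 5s + 25|.
Impose δ ≤ 1 so that |s| < 6; then |s^2 - 5s + 25| ≤ 91.
Hence |s^3 + 125| ≤ 91|s + 5|, which is < ϵ once |s + 5| < ϵ/91.
Take δ = min(1, ϵ/91). If 0 < |s + 5| < δ then both bounds hold and |s^3 + 125| ≤ 91|s + 5| < 91·(ϵ/91) = ϵ.

δ = min(1, ϵ/91)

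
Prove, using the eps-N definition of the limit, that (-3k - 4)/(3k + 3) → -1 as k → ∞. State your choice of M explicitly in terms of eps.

M = (1/3)/eps

Let eps > 0 be given. For k ≥ 1, |(-3k - 4)/(3k + 3) + 1| = |-3|/(3(3k + 3)) = 3/(3(3k + 3)).
Since 3k + 3 ≥ 3k for k ≥ 1, this is ≤ 3/(3·3k) = (1/3)/k.
So |(-3k - 4)/(3k + 3) + 1| < eps whenever k > (1/3)/eps.
Take M = (1/3)/eps. If k > M then |(-3k - 4)/(3k + 3) + 1| ≤ (1/3)/k < eps.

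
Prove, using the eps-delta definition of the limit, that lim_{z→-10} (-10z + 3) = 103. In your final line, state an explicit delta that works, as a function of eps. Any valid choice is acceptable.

delta = eps/10

Fix eps > 0. We need delta > 0 so that 0 < |z + 10| < delta implies |(-10z + 3) − 103| < eps.
|(-10z + 3) − 103| = |-10z - 100| = 10|z + 10|.
So 10|z + 10| < eps exactly when |z + 10| < eps/10.
Choosing delta = eps/10 gives |(-10z + 3) − 103| = 10|z + 10| < eps whenever |z + 10| < delta.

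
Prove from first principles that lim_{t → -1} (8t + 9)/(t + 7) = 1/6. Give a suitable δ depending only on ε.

Suppose ε > 0. We want δ > 0 with 0 < |t + 1| < δ ⇒ |(8t + 9)/(t + 7) − (1/6)| < ε.
Combining over a common denominator, (8t + 9)/(t + 7) − (1/6) = [(8t + 9)·6 − 1·(t + 7)] / [6·(t + 7)] = 47(t + 1) / (6(t + 7)).
So |(8t + 9)/(t + 7) − (1/6)| = 47|t + 1| / (6·|t + 7|).
Require δ ≤ 3, so |t + 7| ≥ |6| − |t + 1| > 6 − 3 = 3.
Hence |(8t + 9)/(t + 7) − (1/6)| < 47|t + 1|/(6·3) = (47/18)|t + 1|, which is < ε once |t + 1| < (18/47)ε.
Take δ = min(3, (18/47)ε). Then 0 < |t + 1| < δ forces both bounds, so |(8t + 9)/(t + 7) − (1/6)| < ε.

δ = min(3, (18/47)ε)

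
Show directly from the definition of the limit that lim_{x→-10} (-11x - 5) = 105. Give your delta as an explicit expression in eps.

Fix eps > 0. We need delta > 0 so that 0 < |x + 10| < delta implies |(-11x - 5) − 105| < eps.
Since (-11x - 5) − 105 = -11(x + 10), we have |(-11x - 5) − 105| = 11|x + 10|.
So 11|x + 10| < eps exactly when |x + 10| < eps/11.
Take delta = eps/11. If 0 < |x + 10| < delta then |(-11x - 5) − 105| = 11|x + 10| < 11·(eps/11) = eps.

delta = eps/11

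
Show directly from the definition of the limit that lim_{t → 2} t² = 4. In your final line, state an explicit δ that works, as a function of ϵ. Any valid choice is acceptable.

Let ϵ > 0. We seek δ > 0 with 0 < |t − 2| < δ ⇒ |t² − 4| < ϵ.
Factor: t² − 4 = (t − 2)(t + 2), so |t² − 4| = |t − 2|·|t + 2|.
Impose δ ≤ 1 so that |t| < 3; then |t + 2| ≤ 5.
Hence |t² − 4| ≤ 5|t − 2|, which is < ϵ once |t − 2| < ϵ/5.
Take δ = min(1, ϵ/5). If 0 < |t − 2| < δ then both bounds hold and |t² − 4| ≤ 5|t − 2| < 5·(ϵ/5) = ϵ.

δ = min(1, ϵ/5)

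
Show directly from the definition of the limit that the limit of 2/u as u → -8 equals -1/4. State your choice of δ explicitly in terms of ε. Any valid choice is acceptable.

δ = min(4, 16ε)

Let ε > 0 be given. We seek δ > 0 such that 0 < |u + 8| < δ implies |2/u + 1/4| < ε.
|2/u + 1/4| = 2·|-8 − u|/(8·|u|) = 2|u + 8|/(8|u|).
Restrict δ ≤ 4. Then |u + 8| < 4 gives |u| > 4, so 8|u| > 32.
Then |2/u + 1/4| < 2|u + 8|/32, which is < ε when |u + 8| < 16ε.
Take δ = min(4, 16ε). Then 0 < |u + 8| < δ gives both |u + 8| < 4 and |u + 8| < 16ε, so |2/u + 1/4| < ε.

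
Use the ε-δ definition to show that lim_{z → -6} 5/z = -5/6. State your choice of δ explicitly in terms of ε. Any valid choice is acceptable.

Fix ε > 0. We seek δ > 0 such that 0 < |z + 6| < δ implies |5/z + 5/6| < ε.
|5/z + 5/6| = 5·|-6 − z|/(6·|z|) = 5|z + 6|/(6|z|).
Restrict δ ≤ 3. Then |z + 6| < 3 gives |z| > 3, so 6|z| > 18.
Then |5/z + 5/6| < 5|z + 6|/18, which is < ε when |z + 6| < (18/5)ε.
Take δ = min(3, (18/5)ε). Then 0 < |z + 6| < δ gives both |z + 6| < 3 and |z + 6| < (18/5)ε, so |5/z + 5/6| < ε.

δ = min(3, (18/5)ε)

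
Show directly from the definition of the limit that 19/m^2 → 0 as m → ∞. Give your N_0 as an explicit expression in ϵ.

N_0 = (19/ϵ)^{1/2}

Let ϵ > 0. For m ≥ 1, |19/m^2 − 0| = 19/m^2.
19/m^2 < ϵ ⇔ m^2 > 19/ϵ ⇔ m > (19/ϵ)^{1/2}.
Take N_0 = (19/ϵ)^{1/2}. Then m > N_0 implies 19/m^2 < ϵ.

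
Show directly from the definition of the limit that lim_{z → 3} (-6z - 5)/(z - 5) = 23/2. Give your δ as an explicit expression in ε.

Let ε > 0. We want δ > 0 with 0 < |z − 3| < δ ⇒ |(-6z - 5)/(z - 5) − (23/2)| < ε.
Combining over a common denominator, (-6z - 5)/(z - 5) − (23/2) = [(-6z - 5)·(-2) − (-23)·(z - 5)] / [(-2)·(z - 5)] = 35(z − 3) / ((-2)(z - 5)).
So |(-6z - 5)/(z - 5) − (23/2)| = 35|z − 3| / (2·|z − 5|).
Restrict δ ≤ 1. Then |z − 3| < 1 gives |z − 5| = |(z − 3) + (-2)| ≥ 2 − 1 = 1.
Hence |(-6z - 5)/(z - 5) − (23/2)| < 35|z − 3|/(2·1) = (35/2)|z − 3|, which is < ε once |z − 3| < (2/35)ε.
Take δ = min(1, (2/35)ε). Then 0 < |z − 3| < δ forces both bounds, so |(-6z - 5)/(z - 5) − (23/2)| < ε.

δ = min(1, (2/35)ε)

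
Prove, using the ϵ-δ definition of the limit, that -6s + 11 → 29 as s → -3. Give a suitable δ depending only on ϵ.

δ = ϵ/6

Let ϵ > 0 be given. We need δ > 0 so that 0 < |s + 3| < δ implies |(-6s + 11) − 29| < ϵ.
|(-6s + 11) − 29| = |-6s - 18| = 6|s + 3|.
Thus it suffices that |s + 3| < ϵ/6.
Take δ = ϵ/6. If 0 < |s + 3| < δ then |(-6s + 11) − 29| = 6|s + 3| < 6·(ϵ/6) = ϵ.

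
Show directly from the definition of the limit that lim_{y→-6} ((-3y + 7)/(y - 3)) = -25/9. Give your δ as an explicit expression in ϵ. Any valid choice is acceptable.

δ = min(9/2, (81/4)ϵ)

Fix ϵ > 0. We want δ > 0 with 0 < |y + 6| < δ ⇒ |(-3y + 7)/(y - 3) + 25/9| < ϵ.
Combining over a common denominator, (-3y + 7)/(y - 3) + 25/9 = [(-3y + 7)·(-9) − 25·(y - 3)] / [(-9)·(y - 3)] = 2(y + 6) / ((-9)(y - 3)).
So |(-3y + 7)/(y - 3) + 25/9| = 2|y + 6| / (9·|y − 3|).
Require δ ≤ 9/2, so |y − 3| ≥ |-9| − |y + 6| > 9 − 9/2 = 9/2.
Hence |(-3y + 7)/(y - 3) + 25/9| < 2|y + 6|/(9·(9/2)) = (4/81)|y + 6|, which is < ϵ once |y + 6| < (81/4)ϵ.
Take δ = min(9/2, (81/4)ϵ). Then 0 < |y + 6| < δ forces both bounds, so |(-3y + 7)/(y - 3) + 25/9| < ϵ.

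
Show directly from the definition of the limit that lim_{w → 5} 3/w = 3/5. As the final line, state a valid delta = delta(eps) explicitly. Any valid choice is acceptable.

Suppose eps > 0. We seek delta > 0 such that 0 < |w − 5| < delta implies |3/w − (3/5)| < eps.
|3/w − (3/5)| = 3·|5 − w|/(5·|w|) = 3|w − 5|/(5|w|).
Require delta ≤ 5/2 so that |w| > 5 − 5/2 = 5/2, hence 5|w| > 25/2.
Then |3/w − (3/5)| < 3|w − 5|/(25/2), which is < eps when |w − 5| < (25/6)eps.
Take delta = min(5/2, (25/6)eps). Then 0 < |w − 5| < delta gives both |w − 5| < 5/2 and |w − 5| < (25/6)eps, so |3/w − (3/5)| < eps.

delta = min(5/2, (25/6)eps)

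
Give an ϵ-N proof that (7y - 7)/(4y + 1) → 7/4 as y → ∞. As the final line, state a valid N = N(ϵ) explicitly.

N = (35/16)/ϵ

Fix ϵ > 0. We seek N > 0 such that y > N implies |(7y - 7)/(4y + 1) − (7/4)| < ϵ.
(7y - 7)/(4y + 1) − (7/4) = (4(7y - 7) − 7(4y + 1)) / (4(4y + 1)) = -35/(4(4y + 1)).
For y > 0 we have 4y + 1 > 4y, so |(7y - 7)/(4y + 1) − (7/4)| = 35/(4(4y + 1)) < 35/(4·4y) = (35/16)/y.
Thus |(7y - 7)/(4y + 1) − (7/4)| < ϵ whenever y > (35/16)/ϵ.
Take N = (35/16)/ϵ. If y > N then |(7y - 7)/(4y + 1) − (7/4)| < (35/16)/y < ϵ.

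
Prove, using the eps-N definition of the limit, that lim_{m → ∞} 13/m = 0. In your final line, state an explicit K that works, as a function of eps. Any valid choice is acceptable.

Let eps > 0 be given. For m ≥ 1, |13/m − 0| = 13/(m) ≤ 13/m.
We need 13/m < eps, i.e. m > 13/eps.
Take K = 13/eps. If m > K then |13/m| ≤ 13/m < eps.

K = 13/eps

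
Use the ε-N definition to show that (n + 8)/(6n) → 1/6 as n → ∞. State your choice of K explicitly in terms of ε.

K = (4/3)/ε

Let ε > 0 be given. For n ≥ 1, |(n + 8)/(6n) − (1/6)| = |48|/(6(6n)) = 48/(6(6n)).
Since 6n ≥ 6n for n ≥ 1, this is ≤ 48/(6·6n) = (4/3)/n.
So |(n + 8)/(6n) − (1/6)| < ε whenever n > (4/3)/ε.
Take K = (4/3)/ε. If n > K then |(n + 8)/(6n) − (1/6)| ≤ (4/3)/n < ε.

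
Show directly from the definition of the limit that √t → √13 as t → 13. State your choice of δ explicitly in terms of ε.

δ = min(13, √13·ε)

Suppose ε > 0. We want δ > 0 such that 0 < |t − 13| < δ implies |√t − √13| < ε.
Multiplying by the conjugate, |√t − √13| = |t − 13|/(√t + √13).
Restrict δ ≤ 13 so that |t − 13| < 13 forces t > 0, and then √t + √13 > √13.
Hence |√t − √13| < |t − 13|/√13, which is < ε once |t − 13| < √13·ε.
Take δ = min(13, √13·ε). If 0 < |t − 13| < δ then t > 0 and |√t − √13| < |t − 13|/√13 < ε.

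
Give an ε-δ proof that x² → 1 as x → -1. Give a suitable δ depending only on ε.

δ = min(1, ε/3)

Suppose ε > 0. We seek δ > 0 with 0 < |x + 1| < δ ⇒ |x² − 1| < ε.
Factor: x² − 1 = (x + 1)(x - 1), so |x² − 1| = |x + 1|·|x - 1|.
Impose δ ≤ 1 so that |x| < 2; then |x - 1| ≤ 3.
Hence |x² − 1| ≤ 3|x + 1|, which is < ε once |x + 1| < ε/3.
Take δ = min(1, ε/3). If 0 < |x + 1| < δ then both bounds hold and |x² − 1| ≤ 3|x + 1| < 3·(ε/3) = ε.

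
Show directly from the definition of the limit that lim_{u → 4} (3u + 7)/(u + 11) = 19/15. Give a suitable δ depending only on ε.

δ = min(15/2, (225/52)ε)

Suppose ε > 0. We want δ > 0 with 0 < |u − 4| < δ ⇒ |(3u + 7)/(u + 11) − (19/15)| < ε.
Combining over a common denominator, (3u + 7)/(u + 11) − (19/15) = [(3u + 7)·15 − 19·(u + 11)] / [15·(u + 11)] = 26(u − 4) / (15(u + 11)).
So |(3u + 7)/(u + 11) − (19/15)| = 26|u − 4| / (15·|u + 11|).
Restrict δ ≤ 15/2. Then |u − 4| < 15/2 gives |u + 11| = |(u − 4) + 15| ≥ 15 − 15/2 = 15/2.
Hence |(3u + 7)/(u + 11) − (19/15)| < 26|u − 4|/(15·(15/2)) = (52/225)|u − 4|, which is < ε once |u − 4| < (225/52)ε.
Take δ = min(15/2, (225/52)ε). Then 0 < |u − 4| < δ forces both bounds, so |(3u + 7)/(u + 11) − (19/15)| < ε.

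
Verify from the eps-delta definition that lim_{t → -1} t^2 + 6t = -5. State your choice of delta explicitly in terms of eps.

delta = min(1, eps/7)

Suppose eps > 0. We want delta > 0 such that 0 < |t + 1| < delta implies |(t^2 + 6t) + 5| < eps.
(t^2 + 6t) + 5 = t^2 + 6t + 5 = (t + 1)(t + 5).
So |(t^2 + 6t) + 5| = |t + 1|·|t + 5|.
Require delta ≤ 1. Then |t + 1| < 1 gives |t| < 2, and by the triangle inequality |t + 5| ≤ 2 + 5 = 7.
Hence |(t^2 + 6t) + 5| ≤ 7|t + 1| < eps provided |t + 1| < eps/7.
Take delta = min(1, eps/7). Then 0 < |t + 1| < delta gives both |t + 1| < 1 and |t + 1| < eps/7, so |(t^2 + 6t) + 5| < eps.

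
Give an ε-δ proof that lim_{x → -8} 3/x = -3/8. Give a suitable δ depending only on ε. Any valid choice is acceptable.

Fix ε > 0. We seek δ > 0 such that 0 < |x + 8| < δ implies |3/x + 3/8| < ε.
|3/x + 3/8| = 3·|-8 − x|/(8·|x|) = 3|x + 8|/(8|x|).
Require δ ≤ 4 so that |x| > 8 − 4 = 4, hence 8|x| > 32.
Then |3/x + 3/8| < 3|x + 8|/32, which is < ε when |x + 8| < (32/3)ε.
Take δ = min(4, (32/3)ε). Then 0 < |x + 8| < δ gives both |x + 8| < 4 and |x + 8| < (32/3)ε, so |3/x + 3/8| < ε.

δ = min(4, (32/3)ε)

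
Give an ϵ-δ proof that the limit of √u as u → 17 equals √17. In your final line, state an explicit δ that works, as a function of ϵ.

Let ϵ > 0. We want δ > 0 such that 0 < |u − 17| < δ implies |√u − √17| < ϵ.
Rationalise: √u − √17 = (u − 17)/(√u + √17), so |√u − √17| = |u − 17|/(√u + √17).
Restrict δ ≤ 17 so that |u − 17| < 17 forces u > 0, and then √u + √17 > √17.
Hence |√u − √17| < |u − 17|/√17, which is < ϵ once |u − 17| < √17·ϵ.
Take δ = min(17, √17·ϵ). If 0 < |u − 17| < δ then u > 0 and |√u − √17| < |u − 17|/√17 < ϵ.

δ = min(17, √17·ϵ)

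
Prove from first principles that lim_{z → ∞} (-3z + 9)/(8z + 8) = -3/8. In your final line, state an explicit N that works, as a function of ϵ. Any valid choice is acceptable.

N = (3/2)/ϵ

Let ϵ > 0. We seek N > 0 such that z > N implies |(-3z + 9)/(8z + 8) + 3/8| < ϵ.
(-3z + 9)/(8z + 8) + 3/8 = (8(-3z + 9) − (-3)(8z + 8)) / (8(8z + 8)) = 96/(8(8z + 8)).
For z > 0 we have 8z + 8 > 8z, so |(-3z + 9)/(8z + 8) + 3/8| = 96/(8(8z + 8)) < 96/(8·8z) = (3/2)/z.
Thus |(-3z + 9)/(8z + 8) + 3/8| < ϵ whenever z > (3/2)/ϵ.
Take N = (3/2)/ϵ. If z > N then |(-3z + 9)/(8z + 8) + 3/8| < (3/2)/z < ϵ.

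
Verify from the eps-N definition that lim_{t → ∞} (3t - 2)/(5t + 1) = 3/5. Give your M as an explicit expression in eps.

M = (13/25)/eps

Let eps > 0. We seek M > 0 such that t > M implies |(3t - 2)/(5t + 1) − (3/5)| < eps.
(3t - 2)/(5t + 1) − (3/5) = (5(3t - 2) − 3(5t + 1)) / (5(5t + 1)) = -13/(5(5t + 1)).
For t > 0 we have 5t + 1 > 5t, so |(3t - 2)/(5t + 1) − (3/5)| = 13/(5(5t + 1)) < 13/(5·5t) = (13/25)/t.
Thus |(3t - 2)/(5t + 1) − (3/5)| < eps whenever t > (13/25)/eps.
Take M = (13/25)/eps. If t > M then |(3t - 2)/(5t + 1) − (3/5)| < (13/25)/t < eps.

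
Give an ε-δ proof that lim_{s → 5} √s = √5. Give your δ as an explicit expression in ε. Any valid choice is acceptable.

δ = min(5, √5·ε)

Let ε > 0 be given. We want δ > 0 such that 0 < |s − 5| < δ implies |√s − √5| < ε.
Rationalise: √s − √5 = (s − 5)/(√s + √5), so |√s − √5| = |s − 5|/(√s + √5).
Restrict δ ≤ 5 so that |s − 5| < 5 forces s > 0, and then √s + √5 > √5.
Hence |√s − √5| < |s − 5|/√5, which is < ε once |s − 5| < √5·ε.
Take δ = min(5, √5·ε). If 0 < |s − 5| < δ then s > 0 and |√s − √5| < |s − 5|/√5 < ε.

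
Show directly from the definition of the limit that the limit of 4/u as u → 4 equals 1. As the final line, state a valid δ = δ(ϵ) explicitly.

δ = min(2, 2ϵ)

Fix ϵ > 0. We seek δ > 0 such that 0 < |u − 4| < δ implies |4/u − 1| < ϵ.
|4/u − 1| = 4·|4 − u|/(4·|u|) = 4|u − 4|/(4|u|).
Require δ ≤ 2 so that |u| > 4 − 2 = 2, hence 4|u| > 8.
Then |4/u − 1| < 4|u − 4|/8, which is < ϵ when |u − 4| < 2ϵ.
Take δ = min(2, 2ϵ). Then 0 < |u − 4| < δ gives both |u − 4| < 2 and |u − 4| < 2ϵ, so |4/u − 1| < ϵ.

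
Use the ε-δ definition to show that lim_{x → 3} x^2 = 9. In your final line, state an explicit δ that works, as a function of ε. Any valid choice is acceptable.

δ = min(1, ε/7)

Let ε > 0 be given. We seek δ > 0 with 0 < |x − 3| < δ ⇒ |x^2 − 9| < ε.
Factor: x^2 − 9 = (x − 3)(x + 3), so |x^2 − 9| = |x − 3|·|x + 3|.
Impose δ ≤ 1 so that |x| < 4; then |x + 3| ≤ 7.
Hence |x^2 − 9| ≤ 7|x − 3|, which is < ε once |x − 3| < ε/7.
Take δ = min(1, ε/7). If 0 < |x − 3| < δ then both bounds hold and |x^2 − 9| ≤ 7|x − 3| < 7·(ε/7) = ε.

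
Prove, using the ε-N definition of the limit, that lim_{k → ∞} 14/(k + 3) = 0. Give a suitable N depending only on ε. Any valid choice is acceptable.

Suppose ε > 0. For k ≥ 1, |14/(k + 3) − 0| = 14/(k + 3) ≤ 14/k.
We need 14/k < ε, i.e. k > 14/ε.
Take N = 14/ε. If k > N then |14/(k + 3)| ≤ 14/k < ε.

N = 14/ε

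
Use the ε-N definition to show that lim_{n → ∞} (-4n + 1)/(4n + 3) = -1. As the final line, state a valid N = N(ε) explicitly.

Fix ε > 0. For n ≥ 1, |(-4n + 1)/(4n + 3) + 1| = |16|/(4(4n + 3)) = 16/(4(4n + 3)).
Since 4n + 3 ≥ 4n for n ≥ 1, this is ≤ 16/(4·4n) = 1/n.
So |(-4n + 1)/(4n + 3) + 1| < ε whenever n > 1/ε.
Take N = 1/ε. If n > N then |(-4n + 1)/(4n + 3) + 1| ≤ 1/n < ε.

N = 1/ε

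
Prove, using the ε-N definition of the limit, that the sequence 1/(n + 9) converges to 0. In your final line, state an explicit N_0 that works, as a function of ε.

Let ε > 0. For n ≥ 1, |1/(n + 9) − 0| = 1/(n + 9) ≤ 1/n.
We need 1/n < ε, i.e. n > 1/ε.
Take N_0 = 1/ε. If n > N_0 then |1/(n + 9)| ≤ 1/n < ε.

N_0 = 1/ε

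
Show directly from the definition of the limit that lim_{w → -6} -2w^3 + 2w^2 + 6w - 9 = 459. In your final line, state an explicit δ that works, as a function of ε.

Let ε > 0 be given. We want δ > 0 such that 0 < |w + 6| < δ implies |(-2w^3 + 2w^2 + 6w - 9) − 459| < ε.
(-2w^3 + 2w^2 + 6w - 9) − 459 = -2w^3 + 2w^2 + 6w - 468 = (w + 6)(-2w^2 + 14w - 78).
So |(-2w^3 + 2w^2 + 6w - 9) − 459| = |w + 6|·|-2w^2 + 14w - 78|.
Require δ ≤ 1. Then |w + 6| < 1 gives |w| < 7, and by the triangle inequality |-2w^2 + 14w - 78| ≤ 2·7^2 + 14·7 + 78 = 274.
Hence |(-2w^3 + 2w^2 + 6w - 9) − 459| ≤ 274|w + 6| < ε provided |w + 6| < ε/274.
Choosing δ = min(1, ε/274) ensures both conditions, hence |(-2w^3 + 2w^2 + 6w - 9) − 459| < ε.

δ = min(1, ε/274)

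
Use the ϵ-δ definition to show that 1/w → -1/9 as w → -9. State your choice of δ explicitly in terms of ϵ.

Let ϵ > 0 be given. We seek δ > 0 such that 0 < |w + 9| < δ implies |1/w + 1/9| < ϵ.
|1/w + 1/9| = |-9 − w|/(9·|w|) = |w + 9|/(9|w|).
Restrict δ ≤ 9/2. Then |w + 9| < 9/2 gives |w| > 9/2, so 9|w| > 81/2.
Then |1/w + 1/9| < |w + 9|/(81/2), which is < ϵ when |w + 9| < (81/2)ϵ.
Take δ = min(9/2, (81/2)ϵ). Then 0 < |w + 9| < δ gives both |w + 9| < 9/2 and |w + 9| < (81/2)ϵ, so |1/w + 1/9| < ϵ.

δ = min(9/2, (81/2)ϵ)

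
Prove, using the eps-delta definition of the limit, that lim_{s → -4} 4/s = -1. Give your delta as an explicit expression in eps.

delta = min(2, 2eps)

Fix eps > 0. We seek delta > 0 such that 0 < |s + 4| < delta implies |4/s + 1| < eps.
|4/s + 1| = 4·|-4 − s|/(4·|s|) = 4|s + 4|/(4|s|).
Require delta ≤ 2 so that |s| > 4 − 2 = 2, hence 4|s| > 8.
Then |4/s + 1| < 4|s + 4|/8, which is < eps when |s + 4| < 2eps.
Take delta = min(2, 2eps). Then 0 < |s + 4| < delta gives both |s + 4| < 2 and |s + 4| < 2eps, so |4/s + 1| < eps.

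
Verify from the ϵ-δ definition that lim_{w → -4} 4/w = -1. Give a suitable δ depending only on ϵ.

δ = min(2, 2ϵ)

Suppose ϵ > 0. We seek δ > 0 such that 0 < |w + 4| < δ implies |4/w + 1| < ϵ.
|4/w + 1| = 4·|-4 − w|/(4·|w|) = 4|w + 4|/(4|w|).
Restrict δ ≤ 2. Then |w + 4| < 2 gives |w| > 2, so 4|w| > 8.
Then |4/w + 1| < 4|w + 4|/8, which is < ϵ when |w + 4| < 2ϵ.
Take δ = min(2, 2ϵ). Then 0 < |w + 4| < δ gives both |w + 4| < 2 and |w + 4| < 2ϵ, so |4/w + 1| < ϵ.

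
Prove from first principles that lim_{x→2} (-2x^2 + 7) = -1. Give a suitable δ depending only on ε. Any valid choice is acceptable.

δ = min(2, ε/12)

Suppose ε > 0. We want δ > 0 such that 0 < |x − 2| < δ implies |(-2x^2 + 7) + 1| < ε.
(-2x^2 + 7) + 1 = -2x^2 + 8 = (x − 2)(-2x - 4).
So |(-2x^2 + 7) + 1| = |x − 2|·|-2x - 4|.
Require δ ≤ 2. Then |x − 2| < 2 gives |x| < 4, and by the triangle inequality |-2x - 4| ≤ 2·4 + 4 = 12.
Hence |(-2x^2 + 7) + 1| ≤ 12|x − 2| < ε provided |x − 2| < ε/12.
Choosing δ = min(2, ε/12) ensures both conditions, hence |(-2x^2 + 7) + 1| < ε.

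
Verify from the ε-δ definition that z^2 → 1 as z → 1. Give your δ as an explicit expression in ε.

δ = min(1, ε/3)

Suppose ε > 0. We seek δ > 0 with 0 < |z − 1| < δ ⇒ |z^2 − 1| < ε.
Factor: z^2 − 1 = (z − 1)(z + 1), so |z^2 − 1| = |z − 1|·|z + 1|.
Restrict δ ≤ 1. Then |z − 1| < 1 gives |z| < 2, so by the triangle inequality |z + 1| ≤ 2 + 1 = 3.
Hence |z^2 − 1| ≤ 3|z − 1|, which is < ε once |z − 1| < ε/3.
Take δ = min(1, ε/3). If 0 < |z − 1| < δ then both bounds hold and |z^2 − 1| ≤ 3|z − 1| < 3·(ε/3) = ε.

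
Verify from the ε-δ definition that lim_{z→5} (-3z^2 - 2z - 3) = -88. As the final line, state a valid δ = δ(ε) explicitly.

Let ε > 0. We want δ > 0 such that 0 < |z − 5| < δ implies |(-3z^2 - 2z - 3) + 88| < ε.
(-3z^2 - 2z - 3) + 88 = -3z^2 - 2z + 85 = (z − 5)(-3z - 17).
So |(-3z^2 - 2z - 3) + 88| = |z − 5|·|-3z - 17|.
Assume first that |z − 5| < 1, so |z| < 6. Then |-3z - 17| ≤ 3·6 + 17 = 35.
Hence |(-3z^2 - 2z - 3) + 88| ≤ 35|z − 5| < ε provided |z − 5| < ε/35.
Take δ = min(1, ε/35). Then 0 < |z − 5| < δ gives both |z − 5| < 1 and |z − 5| < ε/35, so |(-3z^2 - 2z - 3) + 88| < ε.

δ = min(1, ε/35)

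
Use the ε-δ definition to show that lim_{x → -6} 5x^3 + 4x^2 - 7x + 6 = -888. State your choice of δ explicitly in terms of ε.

Fix ε > 0. We want δ > 0 such that 0 < |x + 6| < δ implies |(5x^3 + 4x^2 - 7x + 6) + 888| < ε.
(5x^3 + 4x^2 - 7x + 6) + 888 = 5x^3 + 4x^2 - 7x + 894 = (x + 6)(5x^2 - 26x + 149).
So |(5x^3 + 4x^2 - 7x + 6) + 888| = |x + 6|·|5x^2 - 26x + 149|.
Assume first that |x + 6| < 2, so |x| < 8. Then |5x^2 - 26x + 149| ≤ 5·8^2 + 26·8 + 149 = 677.
Hence |(5x^3 + 4x^2 - 7x + 6) + 888| ≤ 677|x + 6| < ε provided |x + 6| < ε/677.
Take δ = min(2, ε/677). Then 0 < |x + 6| < δ gives both |x + 6| < 2 and |x + 6| < ε/677, so |(5x^3 + 4x^2 - 7x + 6) + 888| < ε.

δ = min(2, ε/677)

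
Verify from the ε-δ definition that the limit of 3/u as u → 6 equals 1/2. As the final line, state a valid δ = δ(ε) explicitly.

Suppose ε > 0. We seek δ > 0 such that 0 < |u − 6| < δ implies |3/u − (1/2)| < ε.
|3/u − (1/2)| = 3·|6 − u|/(6·|u|) = 3|u − 6|/(6|u|).
Require δ ≤ 3 so that |u| > 6 − 3 = 3, hence 6|u| > 18.
Then |3/u − (1/2)| < 3|u − 6|/18, which is < ε when |u − 6| < 6ε.
Take δ = min(3, 6ε). Then 0 < |u − 6| < δ gives both |u − 6| < 3 and |u − 6| < 6ε, so |3/u − (1/2)| < ε.

δ = min(3, 6ε)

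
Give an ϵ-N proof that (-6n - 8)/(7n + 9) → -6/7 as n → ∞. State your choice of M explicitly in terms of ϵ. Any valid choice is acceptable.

Fix ϵ > 0. For n ≥ 1, |(-6n - 8)/(7n + 9) + 6/7| = |-2|/(7(7n + 9)) = 2/(7(7n + 9)).
Since 7n + 9 ≥ 7n for n ≥ 1, this is ≤ 2/(7·7n) = (2/49)/n.
So |(-6n - 8)/(7n + 9) + 6/7| < ϵ whenever n > (2/49)/ϵ.
Take M = (2/49)/ϵ. If n > M then |(-6n - 8)/(7n + 9) + 6/7| ≤ (2/49)/n < ϵ.

M = (2/49)/ϵ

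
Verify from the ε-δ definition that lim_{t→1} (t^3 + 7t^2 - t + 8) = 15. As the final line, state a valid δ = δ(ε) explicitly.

Fix ε > 0. We want δ > 0 such that 0 < |t − 1| < δ implies |(t^3 + 7t^2 - t + 8) − 15| < ε.
(t^3 + 7t^2 - t + 8) − 15 = t^3 + 7t^2 - t - 7 = (t − 1)(t^2 + 8t + 7).
So |(t^3 + 7t^2 - t + 8) − 15| = |t − 1|·|t^2 + 8t + 7|.
Require δ ≤ 2. Then |t − 1| < 2 gives |t| < 3, and by the triangle inequality |t^2 + 8t + 7| ≤ 3^2 + 8·3 + 7 = 40.
Hence |(t^3 + 7t^2 - t + 8) − 15| ≤ 40|t − 1| < ε provided |t − 1| < ε/40.
Choosing δ = min(2, ε/40) ensures both conditions, hence |(t^3 + 7t^2 - t + 8) − 15| < ε.

δ = min(2, ε/40)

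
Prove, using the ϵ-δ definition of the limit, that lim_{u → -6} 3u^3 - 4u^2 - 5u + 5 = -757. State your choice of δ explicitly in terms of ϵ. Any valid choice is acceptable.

δ = min(2, ϵ/495)

Fix ϵ > 0. We want δ > 0 such that 0 < |u + 6| < δ implies |(3u^3 - 4u^2 - 5u + 5) + 757| < ϵ.
(3u^3 - 4u^2 - 5u + 5) + 757 = 3u^3 - 4u^2 - 5u + 762 = (u + 6)(3u^2 - 22u + 127).
So |(3u^3 - 4u^2 - 5u + 5) + 757| = |u + 6|·|3u^2 - 22u + 127|.
Assume first that |u + 6| < 2, so |u| < 8. Then |3u^2 - 22u + 127| ≤ 3·8^2 + 22·8 + 127 = 495.
Hence |(3u^3 - 4u^2 - 5u + 5) + 757| ≤ 495|u + 6| < ϵ provided |u + 6| < ϵ/495.
Take δ = min(2, ϵ/495). Then 0 < |u + 6| < δ gives both |u + 6| < 2 and |u + 6| < ϵ/495, so |(3u^3 - 4u^2 - 5u + 5) + 757| < ϵ.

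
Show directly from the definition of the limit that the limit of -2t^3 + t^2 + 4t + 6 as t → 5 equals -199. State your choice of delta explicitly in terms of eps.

delta = min(1, eps/167)

Fix eps > 0. We want delta > 0 such that 0 < |t − 5| < delta implies |(-2t^3 + t^2 + 4t + 6) + 199| < eps.
(-2t^3 + t^2 + 4t + 6) + 199 = -2t^3 + t^2 + 4t + 205 = (t − 5)(-2t^2 - 9t - 41).
So |(-2t^3 + t^2 + 4t + 6) + 199| = |t − 5|·|-2t^2 - 9t - 41|.
Require delta ≤ 1. Then |t − 5| < 1 gives |t| < 6, and by the triangle inequality |-2t^2 - 9t - 41| ≤ 2·6^2 + 9·6 + 41 = 167.
Hence |(-2t^3 + t^2 + 4t + 6) + 199| ≤ 167|t − 5| < eps provided |t − 5| < eps/167.
Take delta = min(1, eps/167). Then 0 < |t − 5| < delta gives both |t − 5| < 1 and |t − 5| < eps/167, so |(-2t^3 + t^2 + 4t + 6) + 199| < eps.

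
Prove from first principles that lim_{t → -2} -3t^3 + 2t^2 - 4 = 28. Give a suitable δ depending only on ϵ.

δ = min(2, ϵ/96)

Let ϵ > 0 be given. We want δ > 0 such that 0 < |t + 2| < δ implies |(-3t^3 + 2t^2 - 4) − 28| < ϵ.
(-3t^3 + 2t^2 - 4) − 28 = -3t^3 + 2t^2 - 32 = (t + 2)(-3t^2 + 8t - 16).
So |(-3t^3 + 2t^2 - 4) − 28| = |t + 2|·|-3t^2 + 8t - 16|.
Require δ ≤ 2. Then |t + 2| < 2 gives |t| < 4, and by the triangle inequality |-3t^2 + 8t - 16| ≤ 3·4^2 + 8·4 + 16 = 96.
Hence |(-3t^3 + 2t^2 - 4) − 28| ≤ 96|t + 2| < ϵ provided |t + 2| < ϵ/96.
Choosing δ = min(2, ϵ/96) ensures both conditions, hence |(-3t^3 + 2t^2 - 4) − 28| < ϵ.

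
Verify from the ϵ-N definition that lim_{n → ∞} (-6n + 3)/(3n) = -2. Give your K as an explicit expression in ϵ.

Let ϵ > 0. For n ≥ 1, |(-6n + 3)/(3n) + 2| = |9|/(3(3n)) = 9/(3(3n)).
Since 3n ≥ 3n for n ≥ 1, this is ≤ 9/(3·3n) = 1/n.
So |(-6n + 3)/(3n) + 2| < ϵ whenever n > 1/ϵ.
Take K = 1/ϵ. If n > K then |(-6n + 3)/(3n) + 2| ≤ 1/n < ϵ.

K = 1/ϵ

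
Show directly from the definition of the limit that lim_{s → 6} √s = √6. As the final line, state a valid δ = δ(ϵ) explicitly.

δ = min(6, √6·ϵ)

Suppose ϵ > 0. We want δ > 0 such that 0 < |s − 6| < δ implies |√s − √6| < ϵ.
Multiplying by the conjugate, |√s − √6| = |s − 6|/(√s + √6).
Restrict δ ≤ 6 so that |s − 6| < 6 forces s > 0, and then √s + √6 > √6.
Hence |√s − √6| < |s − 6|/√6, which is < ϵ once |s − 6| < √6·ϵ.
Take δ = min(6, √6·ϵ). If 0 < |s − 6| < δ then s > 0 and |√s − √6| < |s − 6|/√6 < ϵ.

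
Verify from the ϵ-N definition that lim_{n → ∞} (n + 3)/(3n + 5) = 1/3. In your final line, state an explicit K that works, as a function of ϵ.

Let ϵ > 0. For n ≥ 1, |(n + 3)/(3n + 5) − (1/3)| = |4|/(3(3n + 5)) = 4/(3(3n + 5)).
Since 3n + 5 ≥ 3n for n ≥ 1, this is ≤ 4/(3·3n) = (4/9)/n.
So |(n + 3)/(3n + 5) − (1/3)| < ϵ whenever n > (4/9)/ϵ.
Take K = (4/9)/ϵ. If n > K then |(n + 3)/(3n + 5) − (1/3)| ≤ (4/9)/n < ϵ.

K = (4/9)/ϵ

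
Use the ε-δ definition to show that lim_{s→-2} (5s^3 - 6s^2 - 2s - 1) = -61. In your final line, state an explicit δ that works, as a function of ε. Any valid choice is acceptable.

δ = min(1, ε/123)

Suppose ε > 0. We want δ > 0 such that 0 < |s + 2| < δ implies |(5s^3 - 6s^2 - 2s - 1) + 61| < ε.
(5s^3 - 6s^2 - 2s - 1) + 61 = 5s^3 - 6s^2 - 2s + 60 = (s + 2)(5s^2 - 16s + 30).
So |(5s^3 - 6s^2 - 2s - 1) + 61| = |s + 2|·|5s^2 - 16s + 30|.
Require δ ≤ 1. Then |s + 2| < 1 gives |s| < 3, and by the triangle inequality |5s^2 - 16s + 30| ≤ 5·3^2 + 16·3 + 30 = 123.
Hence |(5s^3 - 6s^2 - 2s - 1) + 61| ≤ 123|s + 2| < ε provided |s + 2| < ε/123.
Take δ = min(1, ε/123). Then 0 < |s + 2| < δ gives both |s + 2| < 1 and |s + 2| < ε/123, so |(5s^3 - 6s^2 - 2s - 1) + 61| < ε.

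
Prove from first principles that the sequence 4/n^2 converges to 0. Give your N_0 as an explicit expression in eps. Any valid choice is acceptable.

N_0 = (4/eps)^{1/2}

Let eps > 0 be given. For n ≥ 1, |4/n^2 − 0| = 4/n^2.
4/n^2 < eps ⇔ n^2 > 4/eps ⇔ n > (4/eps)^{1/2}.
Take N_0 = (4/eps)^{1/2}. Then n > N_0 implies 4/n^2 < eps.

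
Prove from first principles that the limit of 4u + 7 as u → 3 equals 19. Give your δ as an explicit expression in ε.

Fix ε > 0. We need δ > 0 so that 0 < |u − 3| < δ implies |(4u + 7) − 19| < ε.
|(4u + 7) − 19| = |4u - 12| = 4|u − 3|.
Thus it suffices that |u − 3| < ε/4.
Take δ = ε/4. If 0 < |u − 3| < δ then |(4u + 7) − 19| = 4|u − 3| < 4·(ε/4) = ε.

δ = ε/4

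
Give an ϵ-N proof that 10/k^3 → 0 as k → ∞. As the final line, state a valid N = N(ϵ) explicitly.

N = (10/ϵ)^{1/3}

Fix ϵ > 0. For k ≥ 1, |10/k^3 − 0| = 10/k^3.
10/k^3 < ϵ ⇔ k^3 > 10/ϵ ⇔ k > (10/ϵ)^{1/3}.
Take N = (10/ϵ)^{1/3}. Then k > N implies 10/k^3 < ϵ.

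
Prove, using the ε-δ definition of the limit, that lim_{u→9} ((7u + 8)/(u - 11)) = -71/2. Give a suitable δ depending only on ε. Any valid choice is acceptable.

Let ε > 0 be given. We want δ > 0 with 0 < |u − 9| < δ ⇒ |(7u + 8)/(u - 11) + 71/2| < ε.
Combining over a common denominator, (7u + 8)/(u - 11) + 71/2 = [(7u + 8)·(-2) − 71·(u - 11)] / [(-2)·(u - 11)] = -85(u − 9) / ((-2)(u - 11)).
So |(7u + 8)/(u - 11) + 71/2| = 85|u − 9| / (2·|u − 11|).
Restrict δ ≤ 1. Then |u − 9| < 1 gives |u − 11| = |(u − 9) + (-2)| ≥ 2 − 1 = 1.
Hence |(7u + 8)/(u - 11) + 71/2| < 85|u − 9|/(2·1) = (85/2)|u − 9|, which is < ε once |u − 9| < (2/85)ε.
Take δ = min(1, (2/85)ε). Then 0 < |u − 9| < δ forces both bounds, so |(7u + 8)/(u - 11) + 71/2| < ε.

δ = min(1, (2/85)ε)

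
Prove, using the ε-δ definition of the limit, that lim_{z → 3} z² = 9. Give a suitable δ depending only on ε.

δ = min(1, ε/7)

Let ε > 0 be given. We seek δ > 0 with 0 < |z − 3| < δ ⇒ |z² − 9| < ε.
Factor: z² − 9 = (z − 3)(z + 3), so |z² − 9| = |z − 3|·|z + 3|.
Restrict δ ≤ 1. Then |z − 3| < 1 gives |z| < 4, so by the triangle inequality |z + 3| ≤ 4 + 3 = 7.
Hence |z² − 9| ≤ 7|z − 3|, which is < ε once |z − 3| < ε/7.
Take δ = min(1, ε/7). If 0 < |z − 3| < δ then both bounds hold and |z² − 9| ≤ 7|z − 3| < 7·(ε/7) = ε.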